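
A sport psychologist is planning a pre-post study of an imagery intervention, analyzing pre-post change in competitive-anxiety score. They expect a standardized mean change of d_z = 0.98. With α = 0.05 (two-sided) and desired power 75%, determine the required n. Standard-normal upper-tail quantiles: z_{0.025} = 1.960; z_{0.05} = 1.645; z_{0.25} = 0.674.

For a paired (one-sample on differences) test: n = ((z_{α/2} + z_β) / d)².
z_{α/2} + z_β = 1.960 + 0.674 = 2.634.
n = (2.634 / 0.98)² = 2.688² = 7.22.
Round up.

n = 8 pairs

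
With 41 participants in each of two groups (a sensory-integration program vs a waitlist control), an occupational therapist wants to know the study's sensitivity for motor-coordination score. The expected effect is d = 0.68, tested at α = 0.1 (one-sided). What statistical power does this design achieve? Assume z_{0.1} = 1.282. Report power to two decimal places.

For two equal groups, power = Φ(d·√(n/2) − z_{α}).
d·√(n/2) = 0.68 × √(41/2) = 0.68 × 4.528 = 3.079.
z_β = 3.079 − 1.282 = 1.797.
Power = Φ(1.797) = 0.964.

power ≈ 0.96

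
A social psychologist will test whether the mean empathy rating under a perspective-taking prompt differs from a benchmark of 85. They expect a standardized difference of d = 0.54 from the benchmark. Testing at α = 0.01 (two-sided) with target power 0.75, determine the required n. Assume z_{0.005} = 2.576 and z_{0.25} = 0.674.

n = 37

For a one-sample test: n = ((z_{α/2} + z_β) / d)².
z_{α/2} + z_β = 2.576 + 0.674 = 3.250.
n = (3.250 / 0.54)² = 6.019² = 36.22.
Round up.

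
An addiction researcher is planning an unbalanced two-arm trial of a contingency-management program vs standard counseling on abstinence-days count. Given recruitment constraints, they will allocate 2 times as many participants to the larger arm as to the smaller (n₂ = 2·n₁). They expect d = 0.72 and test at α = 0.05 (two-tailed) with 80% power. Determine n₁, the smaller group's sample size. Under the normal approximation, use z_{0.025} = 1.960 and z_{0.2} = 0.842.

n₁ = 23

With allocation ratio k = n₂/n₁ = 2, Var(x̄₁−x̄₂) = σ²(1/n₁ + 1/(k·n₁)) = σ²·(k+1)/(k·n₁).
So n₁ = (1 + 1/k)·((z_{α/2} + z_β)/d)² = 1.500 × (2.802/0.72)².
n₁ = 1.500 × 15.15 = 22.7.
Round up: n₁ = 23, giving n₂ = 2 × 23 = 46.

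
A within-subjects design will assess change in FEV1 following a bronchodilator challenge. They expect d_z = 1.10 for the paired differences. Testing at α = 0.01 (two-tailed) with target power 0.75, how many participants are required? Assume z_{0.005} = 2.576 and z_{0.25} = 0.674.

n = 9 pairs

For a paired (one-sample on differences) test: n = ((z_{α/2} + z_β) / d)².
z_{α/2} + z_β = 2.576 + 0.674 = 3.250.
n = (3.250 / 1.10)² = 2.955² = 8.73.
Round up.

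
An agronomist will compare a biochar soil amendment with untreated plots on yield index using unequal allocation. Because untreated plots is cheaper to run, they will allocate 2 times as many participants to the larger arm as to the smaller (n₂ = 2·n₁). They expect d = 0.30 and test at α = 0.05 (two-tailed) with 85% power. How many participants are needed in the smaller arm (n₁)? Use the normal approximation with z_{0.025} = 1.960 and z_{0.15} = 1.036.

n₁ = 150

With allocation ratio k = n₂/n₁ = 2, Var(x̄₁−x̄₂) = σ²(1/n₁ + 1/(k·n₁)) = σ²·(k+1)/(k·n₁).
So n₁ = (1 + 1/k)·((z_{α/2} + z_β)/d)² = 1.500 × (2.996/0.30)².
n₁ = 1.500 × 99.73 = 149.6.
Round up: n₁ = 150, giving n₂ = 2 × 150 = 300.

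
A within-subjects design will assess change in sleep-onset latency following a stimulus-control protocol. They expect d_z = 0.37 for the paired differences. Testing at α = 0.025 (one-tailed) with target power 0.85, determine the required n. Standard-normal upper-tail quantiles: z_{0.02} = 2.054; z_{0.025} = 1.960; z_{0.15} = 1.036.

For a paired (one-sample on differences) test: n = ((z_{α} + z_β) / d)².
z_{α} + z_β = 1.960 + 1.036 = 2.996.
n = (2.996 / 0.37)² = 8.097² = 65.57.
Round up.

n = 66 pairs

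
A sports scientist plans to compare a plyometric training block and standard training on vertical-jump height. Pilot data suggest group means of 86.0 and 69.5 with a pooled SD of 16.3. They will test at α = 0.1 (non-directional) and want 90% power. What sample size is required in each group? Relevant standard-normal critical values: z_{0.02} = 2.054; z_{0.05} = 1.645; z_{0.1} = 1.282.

Cohen's d = |M₁ − M₂| / SD_pooled = |86.0 − 69.5| / 16.3 = 16.5 / 16.3 = 1.012.
For two independent groups with equal n: n = 2·((z_{α/2} + z_β) / d)².
z_{α/2} + z_β = 1.645 + 1.282 = 2.927.
n = 2 × (2.927 / 1.012)² = 2 × 2.892² = 2 × 8.37 = 16.7.
Round up to the next whole participant.

n = 17 per group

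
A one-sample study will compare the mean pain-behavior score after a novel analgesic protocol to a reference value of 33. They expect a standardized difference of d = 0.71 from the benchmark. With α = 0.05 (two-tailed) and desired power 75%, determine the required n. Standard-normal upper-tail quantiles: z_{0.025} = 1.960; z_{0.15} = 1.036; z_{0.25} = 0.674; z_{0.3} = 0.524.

For a one-sample test: n = ((z_{α/2} + z_β) / d)².
z_{α/2} + z_β = 1.960 + 0.674 = 2.634.
n = (2.634 / 0.71)² = 3.710² = 13.76.
Round up.

n = 14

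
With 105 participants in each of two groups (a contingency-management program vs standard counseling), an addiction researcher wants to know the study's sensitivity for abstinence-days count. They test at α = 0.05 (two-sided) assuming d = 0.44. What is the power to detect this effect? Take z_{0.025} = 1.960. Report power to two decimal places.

power ≈ 0.89

For two equal groups, power = Φ(d·√(n/2) − z_{α/2}).
d·√(n/2) = 0.44 × √(105/2) = 0.44 × 7.246 = 3.188.
z_β = 3.188 − 1.960 = 1.228.
Power = Φ(1.228) = 0.890.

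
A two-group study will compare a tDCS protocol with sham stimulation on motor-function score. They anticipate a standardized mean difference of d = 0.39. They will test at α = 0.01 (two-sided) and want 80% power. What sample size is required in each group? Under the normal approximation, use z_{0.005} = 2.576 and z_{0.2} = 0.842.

n = 154 per group

For two independent groups with equal n: n = 2·((z_{α/2} + z_β) / d)².
z_{α/2} + z_β = 2.576 + 0.842 = 3.418.
n = 2 × (3.418 / 0.39)² = 2 × 8.764² = 2 × 76.81 = 153.6.
Round up to the next whole participant.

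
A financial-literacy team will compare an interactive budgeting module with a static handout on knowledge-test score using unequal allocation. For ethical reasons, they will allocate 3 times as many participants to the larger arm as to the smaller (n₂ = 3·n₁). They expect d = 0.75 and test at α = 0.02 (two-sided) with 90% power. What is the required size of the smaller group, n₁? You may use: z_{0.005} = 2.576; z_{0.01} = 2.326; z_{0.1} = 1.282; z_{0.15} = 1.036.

With allocation ratio k = n₂/n₁ = 3, Var(x̄₁−x̄₂) = σ²(1/n₁ + 1/(k·n₁)) = σ²·(k+1)/(k·n₁).
So n₁ = (1 + 1/k)·((z_{α/2} + z_β)/d)² = 1.333 × (3.608/0.75)².
n₁ = 1.333 × 23.14 = 30.9.
Round up: n₁ = 31, giving n₂ = 3 × 31 = 93.

n₁ = 31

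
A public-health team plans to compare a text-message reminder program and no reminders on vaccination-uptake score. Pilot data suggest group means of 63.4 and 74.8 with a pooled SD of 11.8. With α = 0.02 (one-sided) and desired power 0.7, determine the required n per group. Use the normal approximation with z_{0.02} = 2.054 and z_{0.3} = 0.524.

Cohen's d = |M₁ − M₂| / SD_pooled = |63.4 − 74.8| / 11.8 = 11.4 / 11.8 = 0.966.
For two independent groups with equal n: n = 2·((z_{α} + z_β) / d)².
z_{α} + z_β = 2.054 + 0.524 = 2.578.
n = 2 × (2.578 / 0.966)² = 2 × 2.669² = 2 × 7.12 = 14.2.
Round up to the next whole participant.

n = 15 per group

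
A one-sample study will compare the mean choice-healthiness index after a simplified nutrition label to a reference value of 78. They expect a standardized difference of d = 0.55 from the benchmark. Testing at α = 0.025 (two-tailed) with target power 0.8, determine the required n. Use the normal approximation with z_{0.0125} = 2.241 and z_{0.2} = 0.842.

n = 32

For a one-sample test: n = ((z_{α/2} + z_β) / d)².
z_{α/2} + z_β = 2.241 + 0.842 = 3.083.
n = (3.083 / 0.55)² = 5.605² = 31.42.
Round up.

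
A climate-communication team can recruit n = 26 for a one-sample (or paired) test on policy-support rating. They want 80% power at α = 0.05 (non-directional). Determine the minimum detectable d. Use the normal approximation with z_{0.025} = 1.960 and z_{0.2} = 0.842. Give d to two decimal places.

For a single sample (or paired design) of n = 26: d_min = (z_{α/2} + z_β)/√n.
z-sum = 1.960 + 0.842 = 2.802.
d_min = 2.802 / √26 = 2.802 / 5.099 = 0.550.

d_min ≈ 0.55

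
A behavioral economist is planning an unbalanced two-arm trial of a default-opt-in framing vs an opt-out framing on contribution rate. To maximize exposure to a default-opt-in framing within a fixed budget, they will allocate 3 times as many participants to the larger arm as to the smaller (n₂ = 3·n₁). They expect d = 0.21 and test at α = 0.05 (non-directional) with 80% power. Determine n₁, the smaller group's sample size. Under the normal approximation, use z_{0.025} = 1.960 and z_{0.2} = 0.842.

With allocation ratio k = n₂/n₁ = 3, Var(x̄₁−x̄₂) = σ²(1/n₁ + 1/(k·n₁)) = σ²·(k+1)/(k·n₁).
So n₁ = (1 + 1/k)·((z_{α/2} + z_β)/d)² = 1.333 × (2.802/0.21)².
n₁ = 1.333 × 178.03 = 237.4.
Round up: n₁ = 238, giving n₂ = 3 × 238 = 714.

n₁ = 238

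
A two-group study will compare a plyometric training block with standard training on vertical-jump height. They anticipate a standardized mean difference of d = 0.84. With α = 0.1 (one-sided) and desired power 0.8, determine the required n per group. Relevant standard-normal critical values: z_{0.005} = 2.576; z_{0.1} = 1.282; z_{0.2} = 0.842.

For two independent groups with equal n: n = 2·((z_{α} + z_β) / d)².
z_{α} + z_β = 1.282 + 0.842 = 2.124.
n = 2 × (2.124 / 0.84)² = 2 × 2.529² = 2 × 6.39 = 12.8.
Round up to the next whole participant.

n = 13 per group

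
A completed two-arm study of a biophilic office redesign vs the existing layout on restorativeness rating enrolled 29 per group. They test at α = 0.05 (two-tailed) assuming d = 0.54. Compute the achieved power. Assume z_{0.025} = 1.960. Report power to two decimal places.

For two equal groups, power = Φ(d·√(n/2) − z_{α/2}).
d·√(n/2) = 0.54 × √(29/2) = 0.54 × 3.808 = 2.056.
z_β = 2.056 − 1.960 = 0.096.
Power = Φ(0.096) = 0.538.

power ≈ 0.54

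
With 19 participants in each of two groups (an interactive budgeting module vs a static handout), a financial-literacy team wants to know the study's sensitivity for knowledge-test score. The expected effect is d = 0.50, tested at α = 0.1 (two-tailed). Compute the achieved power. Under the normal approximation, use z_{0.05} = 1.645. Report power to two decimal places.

For two equal groups, power = Φ(d·√(n/2) − z_{α/2}).
d·√(n/2) = 0.50 × √(19/2) = 0.50 × 3.082 = 1.541.
z_β = 1.541 − 1.645 = -0.104.
Power = Φ(-0.104) = 0.459.

power ≈ 0.46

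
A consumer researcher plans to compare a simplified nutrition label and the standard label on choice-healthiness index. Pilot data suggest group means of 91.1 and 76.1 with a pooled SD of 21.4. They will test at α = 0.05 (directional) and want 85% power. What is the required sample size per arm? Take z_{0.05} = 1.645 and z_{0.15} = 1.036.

n = 30 per group

Cohen's d = |M₁ − M₂| / SD_pooled = |91.1 − 76.1| / 21.4 = 15.0 / 21.4 = 0.701.
For two independent groups with equal n: n = 2·((z_{α} + z_β) / d)².
z_{α} + z_β = 1.645 + 1.036 = 2.681.
n = 2 × (2.681 / 0.701)² = 2 × 3.825² = 2 × 14.63 = 29.3.
Round up to the next whole participant.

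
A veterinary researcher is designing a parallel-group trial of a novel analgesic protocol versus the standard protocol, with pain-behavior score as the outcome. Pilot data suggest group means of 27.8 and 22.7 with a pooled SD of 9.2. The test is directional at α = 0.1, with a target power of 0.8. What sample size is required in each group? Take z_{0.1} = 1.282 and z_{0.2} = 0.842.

Cohen's d = |M₁ − M₂| / SD_pooled = |27.8 − 22.7| / 9.2 = 5.1 / 9.2 = 0.554.
For two independent groups with equal n: n = 2·((z_{α} + z_β) / d)².
z_{α} + z_β = 1.282 + 0.842 = 2.124.
n = 2 × (2.124 / 0.554)² = 2 × 3.834² = 2 × 14.70 = 29.4.
Round up to the next whole participant.

n = 30 per group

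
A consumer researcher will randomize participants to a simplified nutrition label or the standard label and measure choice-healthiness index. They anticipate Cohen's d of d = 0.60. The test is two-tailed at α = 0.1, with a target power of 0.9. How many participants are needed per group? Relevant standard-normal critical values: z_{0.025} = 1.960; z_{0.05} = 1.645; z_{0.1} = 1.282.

For two independent groups with equal n: n = 2·((z_{α/2} + z_β) / d)².
z_{α/2} + z_β = 1.645 + 1.282 = 2.927.
n = 2 × (2.927 / 0.60)² = 2 × 4.878² = 2 × 23.80 = 47.6.
Round up to the next whole participant.

n = 48 per group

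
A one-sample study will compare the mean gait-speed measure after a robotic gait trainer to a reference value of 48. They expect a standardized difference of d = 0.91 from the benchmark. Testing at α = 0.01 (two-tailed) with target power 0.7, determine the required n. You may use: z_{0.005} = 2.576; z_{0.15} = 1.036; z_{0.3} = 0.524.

n = 12

For a one-sample test: n = ((z_{α/2} + z_β) / d)².
z_{α/2} + z_β = 2.576 + 0.524 = 3.100.
n = (3.100 / 0.91)² = 3.407² = 11.60.
Round up.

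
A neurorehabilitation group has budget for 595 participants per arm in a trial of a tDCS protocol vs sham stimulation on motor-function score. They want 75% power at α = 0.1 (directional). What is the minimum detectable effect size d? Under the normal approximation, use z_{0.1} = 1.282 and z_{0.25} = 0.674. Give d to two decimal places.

d_min ≈ 0.11

For two independent groups of n = 595 each: d_min = (z_{α} + z_β)·√(2/n).
z-sum = 1.282 + 0.674 = 1.956.
d_min = 1.956 × √(2/595) = 1.956 × 0.0580 = 0.113.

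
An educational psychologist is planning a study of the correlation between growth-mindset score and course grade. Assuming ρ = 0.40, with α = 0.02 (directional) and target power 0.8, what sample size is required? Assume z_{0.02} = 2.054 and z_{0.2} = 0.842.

Fisher's z: C = ½·ln((1+r)/(1−r)) = ½·ln(2.3333) = 0.4236.
n = ((z_{α} + z_β)/C)² + 3.
(2.054 + 0.842) / 0.4236 = 2.896 / 0.4236 = 6.837.
n = 6.837² + 3 = 46.74 + 3 = 49.7.
Round up.

n = 50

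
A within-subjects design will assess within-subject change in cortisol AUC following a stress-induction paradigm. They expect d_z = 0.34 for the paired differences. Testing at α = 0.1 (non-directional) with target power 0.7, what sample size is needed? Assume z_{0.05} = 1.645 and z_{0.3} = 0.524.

For a paired (one-sample on differences) test: n = ((z_{α/2} + z_β) / d)².
z_{α/2} + z_β = 1.645 + 0.524 = 2.169.
n = (2.169 / 0.34)² = 6.379² = 40.70.
Round up.

n = 41 pairs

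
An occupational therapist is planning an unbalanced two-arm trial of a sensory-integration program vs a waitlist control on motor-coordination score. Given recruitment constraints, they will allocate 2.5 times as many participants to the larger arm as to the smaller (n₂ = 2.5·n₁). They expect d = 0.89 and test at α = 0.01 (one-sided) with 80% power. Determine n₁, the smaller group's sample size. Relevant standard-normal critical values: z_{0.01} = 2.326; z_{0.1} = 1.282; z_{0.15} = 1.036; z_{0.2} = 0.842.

n₁ = 18

With allocation ratio k = n₂/n₁ = 2.5, Var(x̄₁−x̄₂) = σ²(1/n₁ + 1/(k·n₁)) = σ²·(k+1)/(k·n₁).
So n₁ = (1 + 1/k)·((z_{α} + z_β)/d)² = 1.400 × (3.168/0.89)².
n₁ = 1.400 × 12.67 = 17.7.
Round up: n₁ = 18, giving n₂ = 2.5 × 18 = 45.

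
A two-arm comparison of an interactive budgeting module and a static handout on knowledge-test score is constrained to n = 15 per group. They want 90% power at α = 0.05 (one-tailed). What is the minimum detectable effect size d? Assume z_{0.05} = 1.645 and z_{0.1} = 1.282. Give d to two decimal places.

For two independent groups of n = 15 each: d_min = (z_{α} + z_β)·√(2/n).
z-sum = 1.645 + 1.282 = 2.927.
d_min = 2.927 × √(2/15) = 2.927 × 0.3651 = 1.069.

d_min ≈ 1.07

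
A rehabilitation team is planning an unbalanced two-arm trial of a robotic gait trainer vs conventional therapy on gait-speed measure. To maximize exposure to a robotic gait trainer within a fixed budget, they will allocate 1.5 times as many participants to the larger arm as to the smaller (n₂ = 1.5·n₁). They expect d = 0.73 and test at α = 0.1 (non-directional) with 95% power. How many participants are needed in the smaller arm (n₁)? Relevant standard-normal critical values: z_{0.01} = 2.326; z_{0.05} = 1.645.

n₁ = 34

With allocation ratio k = n₂/n₁ = 1.5, Var(x̄₁−x̄₂) = σ²(1/n₁ + 1/(k·n₁)) = σ²·(k+1)/(k·n₁).
So n₁ = (1 + 1/k)·((z_{α/2} + z_β)/d)² = 1.667 × (3.290/0.73)².
n₁ = 1.667 × 20.31 = 33.9.
Round up: n₁ = 34, giving n₂ = 1.5 × 34 = 51.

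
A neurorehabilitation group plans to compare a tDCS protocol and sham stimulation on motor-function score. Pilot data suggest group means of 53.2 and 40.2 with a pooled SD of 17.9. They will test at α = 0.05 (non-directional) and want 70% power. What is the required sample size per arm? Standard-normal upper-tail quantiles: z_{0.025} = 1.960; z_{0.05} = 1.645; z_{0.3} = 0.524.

n = 24 per group

Cohen's d = |M₁ − M₂| / SD_pooled = |53.2 − 40.2| / 17.9 = 13.0 / 17.9 = 0.726.
For two independent groups with equal n: n = 2·((z_{α/2} + z_β) / d)².
z_{α/2} + z_β = 1.960 + 0.524 = 2.484.
n = 2 × (2.484 / 0.726)² = 2 × 3.421² = 2 × 11.71 = 23.4.
Round up to the next whole participant.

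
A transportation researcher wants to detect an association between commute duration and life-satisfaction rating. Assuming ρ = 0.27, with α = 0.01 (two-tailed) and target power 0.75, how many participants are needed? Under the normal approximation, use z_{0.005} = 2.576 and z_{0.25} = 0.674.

Fisher's z: C = ½·ln((1+r)/(1−r)) = ½·ln(1.7397) = 0.2769.
n = ((z_{α/2} + z_β)/C)² + 3.
(2.576 + 0.674) / 0.2769 = 3.250 / 0.2769 = 11.737.
n = 11.737² + 3 = 137.76 + 3 = 140.8.
Round up.

n = 141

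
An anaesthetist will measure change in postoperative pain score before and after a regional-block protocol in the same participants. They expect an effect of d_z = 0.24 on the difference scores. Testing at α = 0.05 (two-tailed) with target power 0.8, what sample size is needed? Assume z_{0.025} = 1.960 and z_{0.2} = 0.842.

For a paired (one-sample on differences) test: n = ((z_{α/2} + z_β) / d)².
z_{α/2} + z_β = 1.960 + 0.842 = 2.802.
n = (2.802 / 0.24)² = 11.675² = 136.31.
Round up.

n = 137 pairs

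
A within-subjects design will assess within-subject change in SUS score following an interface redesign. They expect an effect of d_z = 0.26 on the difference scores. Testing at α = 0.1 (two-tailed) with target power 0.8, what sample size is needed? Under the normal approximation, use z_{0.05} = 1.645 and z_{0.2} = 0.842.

For a paired (one-sample on differences) test: n = ((z_{α/2} + z_β) / d)².
z_{α/2} + z_β = 1.645 + 0.842 = 2.487.
n = (2.487 / 0.26)² = 9.565² = 91.50.
Round up.

n = 92 pairs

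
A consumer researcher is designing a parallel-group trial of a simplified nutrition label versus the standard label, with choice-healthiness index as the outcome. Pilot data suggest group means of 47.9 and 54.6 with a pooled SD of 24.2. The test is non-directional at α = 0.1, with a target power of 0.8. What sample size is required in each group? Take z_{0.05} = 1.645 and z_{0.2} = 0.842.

Cohen's d = |M₁ − M₂| / SD_pooled = |47.9 − 54.6| / 24.2 = 6.7 / 24.2 = 0.277.
For two independent groups with equal n: n = 2·((z_{α/2} + z_β) / d)².
z_{α/2} + z_β = 1.645 + 0.842 = 2.487.
n = 2 × (2.487 / 0.277)² = 2 × 8.978² = 2 × 80.61 = 161.2.
Round up to the next whole participant.

n = 162 per group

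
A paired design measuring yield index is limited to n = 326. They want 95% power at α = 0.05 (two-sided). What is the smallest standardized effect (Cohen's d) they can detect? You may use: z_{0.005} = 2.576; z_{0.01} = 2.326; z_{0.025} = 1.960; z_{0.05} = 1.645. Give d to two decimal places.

For a single sample (or paired design) of n = 326: d_min = (z_{α/2} + z_β)/√n.
z-sum = 1.960 + 1.645 = 3.605.
d_min = 3.605 / √326 = 3.605 / 18.055 = 0.200.

d_min ≈ 0.20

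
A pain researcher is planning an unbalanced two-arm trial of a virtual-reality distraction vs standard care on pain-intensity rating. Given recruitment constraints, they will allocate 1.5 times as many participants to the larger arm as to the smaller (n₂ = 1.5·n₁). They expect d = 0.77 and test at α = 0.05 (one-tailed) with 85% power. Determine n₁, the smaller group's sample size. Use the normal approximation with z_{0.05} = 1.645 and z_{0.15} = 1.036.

With allocation ratio k = n₂/n₁ = 1.5, Var(x̄₁−x̄₂) = σ²(1/n₁ + 1/(k·n₁)) = σ²·(k+1)/(k·n₁).
So n₁ = (1 + 1/k)·((z_{α} + z_β)/d)² = 1.667 × (2.681/0.77)².
n₁ = 1.667 × 12.12 = 20.2.
Round up: n₁ = 21, giving n₂ = ⌈1.5 × 21⌉ = ⌈31.5⌉ = 32.

n₁ = 21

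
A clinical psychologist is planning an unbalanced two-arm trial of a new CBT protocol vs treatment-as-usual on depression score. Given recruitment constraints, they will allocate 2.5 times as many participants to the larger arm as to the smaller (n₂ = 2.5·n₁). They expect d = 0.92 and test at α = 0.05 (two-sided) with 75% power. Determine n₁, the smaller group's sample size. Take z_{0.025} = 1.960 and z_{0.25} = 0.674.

n₁ = 12

With allocation ratio k = n₂/n₁ = 2.5, Var(x̄₁−x̄₂) = σ²(1/n₁ + 1/(k·n₁)) = σ²·(k+1)/(k·n₁).
So n₁ = (1 + 1/k)·((z_{α/2} + z_β)/d)² = 1.400 × (2.634/0.92)².
n₁ = 1.400 × 8.20 = 11.5.
Round up: n₁ = 12, giving n₂ = 2.5 × 12 = 30.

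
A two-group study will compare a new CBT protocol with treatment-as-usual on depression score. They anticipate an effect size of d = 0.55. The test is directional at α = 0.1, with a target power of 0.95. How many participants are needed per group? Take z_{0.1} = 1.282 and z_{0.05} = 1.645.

For two independent groups with equal n: n = 2·((z_{α} + z_β) / d)².
z_{α} + z_β = 1.282 + 1.645 = 2.927.
n = 2 × (2.927 / 0.55)² = 2 × 5.322² = 2 × 28.32 = 56.6.
Round up to the next whole participant.

n = 57 per group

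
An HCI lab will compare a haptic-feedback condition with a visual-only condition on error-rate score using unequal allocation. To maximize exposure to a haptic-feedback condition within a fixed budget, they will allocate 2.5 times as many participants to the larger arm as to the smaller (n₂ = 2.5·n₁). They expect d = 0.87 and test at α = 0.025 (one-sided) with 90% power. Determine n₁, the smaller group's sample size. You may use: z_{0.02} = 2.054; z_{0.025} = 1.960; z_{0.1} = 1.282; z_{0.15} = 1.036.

With allocation ratio k = n₂/n₁ = 2.5, Var(x̄₁−x̄₂) = σ²(1/n₁ + 1/(k·n₁)) = σ²·(k+1)/(k·n₁).
So n₁ = (1 + 1/k)·((z_{α} + z_β)/d)² = 1.400 × (3.242/0.87)².
n₁ = 1.400 × 13.89 = 19.4.
Round up: n₁ = 20, giving n₂ = 2.5 × 20 = 50.

n₁ = 20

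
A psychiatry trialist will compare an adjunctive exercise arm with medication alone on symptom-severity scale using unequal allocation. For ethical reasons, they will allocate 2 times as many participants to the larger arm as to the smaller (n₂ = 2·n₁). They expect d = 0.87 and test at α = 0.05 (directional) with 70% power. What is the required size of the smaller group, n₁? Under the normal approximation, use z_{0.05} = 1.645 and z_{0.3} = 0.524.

n₁ = 10

With allocation ratio k = n₂/n₁ = 2, Var(x̄₁−x̄₂) = σ²(1/n₁ + 1/(k·n₁)) = σ²·(k+1)/(k·n₁).
So n₁ = (1 + 1/k)·((z_{α} + z_β)/d)² = 1.500 × (2.169/0.87)².
n₁ = 1.500 × 6.22 = 9.3.
Round up: n₁ = 10, giving n₂ = 2 × 10 = 20.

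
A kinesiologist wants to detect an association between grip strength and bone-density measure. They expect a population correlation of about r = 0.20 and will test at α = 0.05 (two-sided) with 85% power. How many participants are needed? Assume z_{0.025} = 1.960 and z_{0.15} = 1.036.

n = 222

Fisher's z: C = ½·ln((1+r)/(1−r)) = ½·ln(1.5000) = 0.2027.
n = ((z_{α/2} + z_β)/C)² + 3.
(1.960 + 1.036) / 0.2027 = 2.996 / 0.2027 = 14.780.
n = 14.780² + 3 = 218.46 + 3 = 221.5.
Round up.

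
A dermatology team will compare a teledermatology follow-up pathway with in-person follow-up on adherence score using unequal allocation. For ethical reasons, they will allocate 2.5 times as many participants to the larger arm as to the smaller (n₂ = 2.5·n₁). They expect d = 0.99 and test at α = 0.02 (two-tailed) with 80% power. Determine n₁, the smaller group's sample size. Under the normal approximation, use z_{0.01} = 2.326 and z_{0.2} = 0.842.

n₁ = 15

With allocation ratio k = n₂/n₁ = 2.5, Var(x̄₁−x̄₂) = σ²(1/n₁ + 1/(k·n₁)) = σ²·(k+1)/(k·n₁).
So n₁ = (1 + 1/k)·((z_{α/2} + z_β)/d)² = 1.400 × (3.168/0.99)².
n₁ = 1.400 × 10.24 = 14.3.
Round up: n₁ = 15, giving n₂ = ⌈2.5 × 15⌉ = ⌈37.5⌉ = 38.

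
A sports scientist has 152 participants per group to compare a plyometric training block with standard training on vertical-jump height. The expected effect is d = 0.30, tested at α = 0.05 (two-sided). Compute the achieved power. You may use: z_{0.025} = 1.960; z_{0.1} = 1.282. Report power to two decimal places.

For two equal groups, power = Φ(d·√(n/2) − z_{α/2}).
d·√(n/2) = 0.30 × √(152/2) = 0.30 × 8.718 = 2.615.
z_β = 2.615 − 1.960 = 0.655.
Power = Φ(0.655) = 0.744.

power ≈ 0.74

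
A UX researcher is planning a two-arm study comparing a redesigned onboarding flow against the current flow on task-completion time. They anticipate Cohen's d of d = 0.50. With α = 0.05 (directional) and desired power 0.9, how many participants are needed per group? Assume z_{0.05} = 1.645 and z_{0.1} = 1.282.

n = 69 per group

For two independent groups with equal n: n = 2·((z_{α} + z_β) / d)².
z_{α} + z_β = 1.645 + 1.282 = 2.927.
n = 2 × (2.927 / 0.50)² = 2 × 5.854² = 2 × 34.27 = 68.5.
Round up to the next whole participant.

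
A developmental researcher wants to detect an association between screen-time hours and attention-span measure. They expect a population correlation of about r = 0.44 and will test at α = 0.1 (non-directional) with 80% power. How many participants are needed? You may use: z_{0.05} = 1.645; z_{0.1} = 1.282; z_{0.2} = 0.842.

Fisher's z: C = ½·ln((1+r)/(1−r)) = ½·ln(2.5714) = 0.4722.
n = ((z_{α/2} + z_β)/C)² + 3.
(1.645 + 0.842) / 0.4722 = 2.487 / 0.4722 = 5.267.
n = 5.267² + 3 = 27.74 + 3 = 30.7.
Round up.

n = 31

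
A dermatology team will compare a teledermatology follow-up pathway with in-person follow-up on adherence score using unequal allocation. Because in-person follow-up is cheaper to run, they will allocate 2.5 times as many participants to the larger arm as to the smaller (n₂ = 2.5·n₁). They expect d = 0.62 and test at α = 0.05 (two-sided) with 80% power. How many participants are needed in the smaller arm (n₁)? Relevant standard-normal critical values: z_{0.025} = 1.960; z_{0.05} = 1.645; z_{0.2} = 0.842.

n₁ = 29

With allocation ratio k = n₂/n₁ = 2.5, Var(x̄₁−x̄₂) = σ²(1/n₁ + 1/(k·n₁)) = σ²·(k+1)/(k·n₁).
So n₁ = (1 + 1/k)·((z_{α/2} + z_β)/d)² = 1.400 × (2.802/0.62)².
n₁ = 1.400 × 20.42 = 28.6.
Round up: n₁ = 29, giving n₂ = ⌈2.5 × 29⌉ = ⌈72.5⌉ = 73.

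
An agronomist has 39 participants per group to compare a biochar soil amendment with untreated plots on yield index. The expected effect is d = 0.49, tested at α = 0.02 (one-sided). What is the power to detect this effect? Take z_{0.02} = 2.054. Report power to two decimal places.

power ≈ 0.54

For two equal groups, power = Φ(d·√(n/2) − z_{α}).
d·√(n/2) = 0.49 × √(39/2) = 0.49 × 4.416 = 2.164.
z_β = 2.164 − 2.054 = 0.110.
Power = Φ(0.110) = 0.544.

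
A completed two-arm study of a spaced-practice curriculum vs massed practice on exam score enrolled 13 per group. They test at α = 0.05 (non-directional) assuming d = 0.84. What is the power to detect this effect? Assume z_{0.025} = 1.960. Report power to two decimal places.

power ≈ 0.57

For two equal groups, power = Φ(d·√(n/2) − z_{α/2}).
d·√(n/2) = 0.84 × √(13/2) = 0.84 × 2.550 = 2.142.
z_β = 2.142 − 1.960 = 0.182.
Power = Φ(0.182) = 0.572.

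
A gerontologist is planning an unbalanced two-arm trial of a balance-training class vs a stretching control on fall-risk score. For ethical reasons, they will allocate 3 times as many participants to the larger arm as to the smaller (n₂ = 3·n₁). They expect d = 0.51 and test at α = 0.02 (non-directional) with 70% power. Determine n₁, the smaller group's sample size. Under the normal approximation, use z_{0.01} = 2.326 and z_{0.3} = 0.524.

n₁ = 42

With allocation ratio k = n₂/n₁ = 3, Var(x̄₁−x̄₂) = σ²(1/n₁ + 1/(k·n₁)) = σ²·(k+1)/(k·n₁).
So n₁ = (1 + 1/k)·((z_{α/2} + z_β)/d)² = 1.333 × (2.850/0.51)².
n₁ = 1.333 × 31.23 = 41.6.
Round up: n₁ = 42, giving n₂ = 3 × 42 = 126.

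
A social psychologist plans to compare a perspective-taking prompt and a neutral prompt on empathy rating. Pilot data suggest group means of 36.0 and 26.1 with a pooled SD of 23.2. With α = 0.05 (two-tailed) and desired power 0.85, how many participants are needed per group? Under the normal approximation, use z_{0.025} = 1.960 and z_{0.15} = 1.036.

n = 99 per group

Cohen's d = |M₁ − M₂| / SD_pooled = |36.0 − 26.1| / 23.2 = 9.9 / 23.2 = 0.427.
For two independent groups with equal n: n = 2·((z_{α/2} + z_β) / d)².
z_{α/2} + z_β = 1.960 + 1.036 = 2.996.
n = 2 × (2.996 / 0.427)² = 2 × 7.016² = 2 × 49.23 = 98.5.
Round up to the next whole participant.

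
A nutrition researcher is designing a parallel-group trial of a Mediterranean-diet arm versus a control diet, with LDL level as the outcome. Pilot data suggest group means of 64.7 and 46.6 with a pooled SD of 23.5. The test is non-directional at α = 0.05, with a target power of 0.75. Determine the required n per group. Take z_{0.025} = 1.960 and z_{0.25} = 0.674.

Cohen's d = |M₁ − M₂| / SD_pooled = |64.7 − 46.6| / 23.5 = 18.1 / 23.5 = 0.770.
For two independent groups with equal n: n = 2·((z_{α/2} + z_β) / d)².
z_{α/2} + z_β = 1.960 + 0.674 = 2.634.
n = 2 × (2.634 / 0.770)² = 2 × 3.421² = 2 × 11.70 = 23.4.
Round up to the next whole participant.

n = 24 per group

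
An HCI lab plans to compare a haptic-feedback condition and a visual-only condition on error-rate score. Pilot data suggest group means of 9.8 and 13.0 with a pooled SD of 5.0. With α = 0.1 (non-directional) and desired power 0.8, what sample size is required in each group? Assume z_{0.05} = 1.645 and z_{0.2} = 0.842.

Cohen's d = |M₁ − M₂| / SD_pooled = |9.8 − 13.0| / 5.0 = 3.2 / 5.0 = 0.640.
For two independent groups with equal n: n = 2·((z_{α/2} + z_β) / d)².
z_{α/2} + z_β = 1.645 + 0.842 = 2.487.
n = 2 × (2.487 / 0.640)² = 2 × 3.886² = 2 × 15.10 = 30.2.
Round up to the next whole participant.

n = 31 per group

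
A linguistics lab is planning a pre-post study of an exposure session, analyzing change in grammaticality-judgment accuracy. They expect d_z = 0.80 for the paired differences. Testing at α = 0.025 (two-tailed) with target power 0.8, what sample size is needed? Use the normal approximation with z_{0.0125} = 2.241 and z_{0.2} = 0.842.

For a paired (one-sample on differences) test: n = ((z_{α/2} + z_β) / d)².
z_{α/2} + z_β = 2.241 + 0.842 = 3.083.
n = (3.083 / 0.80)² = 3.854² = 14.85.
Round up.

n = 15 pairs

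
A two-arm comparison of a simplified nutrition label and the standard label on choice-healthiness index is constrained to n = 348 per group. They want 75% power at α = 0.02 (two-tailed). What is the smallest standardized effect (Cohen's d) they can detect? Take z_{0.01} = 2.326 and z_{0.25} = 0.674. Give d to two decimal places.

d_min ≈ 0.23

For two independent groups of n = 348 each: d_min = (z_{α/2} + z_β)·√(2/n).
z-sum = 2.326 + 0.674 = 3.000.
d_min = 3.000 × √(2/348) = 3.000 × 0.0758 = 0.227.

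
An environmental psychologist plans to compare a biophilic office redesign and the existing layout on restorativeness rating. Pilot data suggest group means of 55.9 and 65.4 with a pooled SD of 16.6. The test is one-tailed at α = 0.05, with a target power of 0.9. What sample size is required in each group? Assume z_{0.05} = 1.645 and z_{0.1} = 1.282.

Cohen's d = |M₁ − M₂| / SD_pooled = |55.9 − 65.4| / 16.6 = 9.5 / 16.6 = 0.572.
For two independent groups with equal n: n = 2·((z_{α} + z_β) / d)².
z_{α} + z_β = 1.645 + 1.282 = 2.927.
n = 2 × (2.927 / 0.572)² = 2 × 5.117² = 2 × 26.19 = 52.4.
Round up to the next whole participant.

n = 53 per group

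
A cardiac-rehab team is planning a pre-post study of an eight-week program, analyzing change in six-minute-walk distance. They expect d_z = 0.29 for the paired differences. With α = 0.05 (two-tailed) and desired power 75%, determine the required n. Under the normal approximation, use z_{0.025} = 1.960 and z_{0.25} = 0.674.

For a paired (one-sample on differences) test: n = ((z_{α/2} + z_β) / d)².
z_{α/2} + z_β = 1.960 + 0.674 = 2.634.
n = (2.634 / 0.29)² = 9.083² = 82.50.
Round up.

n = 83 pairs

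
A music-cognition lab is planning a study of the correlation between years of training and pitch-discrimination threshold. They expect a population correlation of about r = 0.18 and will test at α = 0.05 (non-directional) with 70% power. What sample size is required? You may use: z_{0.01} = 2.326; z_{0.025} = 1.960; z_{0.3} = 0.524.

Fisher's z: C = ½·ln((1+r)/(1−r)) = ½·ln(1.4390) = 0.1820.
n = ((z_{α/2} + z_β)/C)² + 3.
(1.960 + 0.524) / 0.1820 = 2.484 / 0.1820 = 13.648.
n = 13.648² + 3 = 186.28 + 3 = 189.3.
Round up.

n = 190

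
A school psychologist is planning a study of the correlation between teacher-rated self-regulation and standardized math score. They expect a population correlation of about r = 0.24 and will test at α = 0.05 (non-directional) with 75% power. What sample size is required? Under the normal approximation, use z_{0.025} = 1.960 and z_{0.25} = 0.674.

n = 119

Fisher's z: C = ½·ln((1+r)/(1−r)) = ½·ln(1.6316) = 0.2448.
n = ((z_{α/2} + z_β)/C)² + 3.
(1.960 + 0.674) / 0.2448 = 2.634 / 0.2448 = 10.760.
n = 10.760² + 3 = 115.77 + 3 = 118.8.
Round up.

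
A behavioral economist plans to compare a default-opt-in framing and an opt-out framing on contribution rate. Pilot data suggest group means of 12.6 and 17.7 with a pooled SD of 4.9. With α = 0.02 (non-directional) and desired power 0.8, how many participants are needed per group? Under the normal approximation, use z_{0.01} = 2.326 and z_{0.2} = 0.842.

Cohen's d = |M₁ − M₂| / SD_pooled = |12.6 − 17.7| / 4.9 = 5.1 / 4.9 = 1.041.
For two independent groups with equal n: n = 2·((z_{α/2} + z_β) / d)².
z_{α/2} + z_β = 2.326 + 0.842 = 3.168.
n = 2 × (3.168 / 1.041)² = 2 × 3.043² = 2 × 9.26 = 18.5.
Round up to the next whole participant.

n = 19 per group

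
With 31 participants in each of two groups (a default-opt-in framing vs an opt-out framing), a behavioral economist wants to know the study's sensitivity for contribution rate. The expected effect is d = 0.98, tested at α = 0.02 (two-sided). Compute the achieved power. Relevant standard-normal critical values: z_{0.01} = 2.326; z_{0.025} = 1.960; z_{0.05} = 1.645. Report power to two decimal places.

power ≈ 0.94

For two equal groups, power = Φ(d·√(n/2) − z_{α/2}).
d·√(n/2) = 0.98 × √(31/2) = 0.98 × 3.937 = 3.858.
z_β = 3.858 − 2.326 = 1.532.
Power = Φ(1.532) = 0.937.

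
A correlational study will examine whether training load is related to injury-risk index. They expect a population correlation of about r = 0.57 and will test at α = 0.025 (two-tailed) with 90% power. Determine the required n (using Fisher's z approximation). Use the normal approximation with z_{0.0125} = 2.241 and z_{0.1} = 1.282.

Fisher's z: C = ½·ln((1+r)/(1−r)) = ½·ln(3.6512) = 0.6475.
n = ((z_{α/2} + z_β)/C)² + 3.
(2.241 + 1.282) / 0.6475 = 3.523 / 0.6475 = 5.441.
n = 5.441² + 3 = 29.60 + 3 = 32.6.
Round up.

n = 33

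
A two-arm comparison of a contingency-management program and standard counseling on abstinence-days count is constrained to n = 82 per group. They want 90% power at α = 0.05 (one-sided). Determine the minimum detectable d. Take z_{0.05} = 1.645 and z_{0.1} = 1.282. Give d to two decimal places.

For two independent groups of n = 82 each: d_min = (z_{α} + z_β)·√(2/n).
z-sum = 1.645 + 1.282 = 2.927.
d_min = 2.927 × √(2/82) = 2.927 × 0.1562 = 0.457.

d_min ≈ 0.46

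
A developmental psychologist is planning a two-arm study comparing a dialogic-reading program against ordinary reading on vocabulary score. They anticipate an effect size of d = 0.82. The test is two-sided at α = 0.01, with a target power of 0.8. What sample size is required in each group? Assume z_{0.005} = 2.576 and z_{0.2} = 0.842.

n = 35 per group

For two independent groups with equal n: n = 2·((z_{α/2} + z_β) / d)².
z_{α/2} + z_β = 2.576 + 0.842 = 3.418.
n = 2 × (3.418 / 0.82)² = 2 × 4.168² = 2 × 17.37 = 34.7.
Round up to the next whole participant.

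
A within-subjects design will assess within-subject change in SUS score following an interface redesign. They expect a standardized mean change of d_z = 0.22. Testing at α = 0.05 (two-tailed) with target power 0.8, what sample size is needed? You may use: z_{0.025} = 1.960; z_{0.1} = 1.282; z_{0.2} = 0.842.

n = 163 pairs

For a paired (one-sample on differences) test: n = ((z_{α/2} + z_β) / d)².
z_{α/2} + z_β = 1.960 + 0.842 = 2.802.
n = (2.802 / 0.22)² = 12.736² = 162.21.
Round up.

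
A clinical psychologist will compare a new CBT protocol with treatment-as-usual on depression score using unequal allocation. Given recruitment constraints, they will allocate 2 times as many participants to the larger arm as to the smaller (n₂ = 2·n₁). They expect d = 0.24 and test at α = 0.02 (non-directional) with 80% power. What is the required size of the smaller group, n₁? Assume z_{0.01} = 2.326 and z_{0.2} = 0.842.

With allocation ratio k = n₂/n₁ = 2, Var(x̄₁−x̄₂) = σ²(1/n₁ + 1/(k·n₁)) = σ²·(k+1)/(k·n₁).
So n₁ = (1 + 1/k)·((z_{α/2} + z_β)/d)² = 1.500 × (3.168/0.24)².
n₁ = 1.500 × 174.24 = 261.4.
Round up: n₁ = 262, giving n₂ = 2 × 262 = 524.

n₁ = 262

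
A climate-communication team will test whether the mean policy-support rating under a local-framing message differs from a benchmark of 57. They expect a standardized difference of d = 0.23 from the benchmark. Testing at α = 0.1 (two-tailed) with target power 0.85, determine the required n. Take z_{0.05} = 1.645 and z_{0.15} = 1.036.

n = 136

For a one-sample test: n = ((z_{α/2} + z_β) / d)².
z_{α/2} + z_β = 1.645 + 1.036 = 2.681.
n = (2.681 / 0.23)² = 11.657² = 135.87.
Round up.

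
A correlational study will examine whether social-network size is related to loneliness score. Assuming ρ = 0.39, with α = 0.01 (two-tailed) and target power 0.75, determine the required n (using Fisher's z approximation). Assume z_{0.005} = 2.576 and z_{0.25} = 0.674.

n = 66

Fisher's z: C = ½·ln((1+r)/(1−r)) = ½·ln(2.2787) = 0.4118.
n = ((z_{α/2} + z_β)/C)² + 3.
(2.576 + 0.674) / 0.4118 = 3.250 / 0.4118 = 7.892.
n = 7.892² + 3 = 62.29 + 3 = 65.3.
Round up.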